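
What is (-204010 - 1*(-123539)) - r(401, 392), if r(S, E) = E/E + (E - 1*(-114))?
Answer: -80978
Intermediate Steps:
r(S, E) = 115 + E (r(S, E) = 1 + (E + 114) = 1 + (114 + E) = 115 + E)
(-204010 - 1*(-123539)) - r(401, 392) = (-204010 - 1*(-123539)) - (115 + 392) = (-204010 + 123539) - 1*507 = -80471 - 507 = -80978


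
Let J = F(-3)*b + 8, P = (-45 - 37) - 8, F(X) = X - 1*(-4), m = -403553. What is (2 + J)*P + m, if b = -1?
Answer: -404363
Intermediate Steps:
F(X) = 4 + X (F(X) = X + 4 = 4 + X)
P = -90 (P = -82 - 8 = -90)
J = 7 (J = (4 - 3)*(-1) + 8 = 1*(-1) + 8 = -1 + 8 = 7)
(2 + J)*P + m = (2 + 7)*(-90) - 403553 = 9*(-90) - 403553 = -810 - 403553 = -404363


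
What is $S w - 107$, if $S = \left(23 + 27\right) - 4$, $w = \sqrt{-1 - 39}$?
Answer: $-107 + 92 i \sqrt{10} \approx -107.0 + 290.93 i$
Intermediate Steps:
$w = 2 i \sqrt{10}$ ($w = \sqrt{-40} = 2 i \sqrt{10} \approx 6.3246 i$)
$S = 46$ ($S = 50 - 4 = 46$)
$S w - 107 = 46 \cdot 2 i \sqrt{10} - 107 = 92 i \sqrt{10} - 107 = -107 + 92 i \sqrt{10}$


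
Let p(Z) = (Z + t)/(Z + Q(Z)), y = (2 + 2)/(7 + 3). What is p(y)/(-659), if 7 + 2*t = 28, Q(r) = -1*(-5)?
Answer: -109/35586 ≈ -0.0030630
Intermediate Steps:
Q(r) = 5
t = 21/2 (t = -7/2 + (½)*28 = -7/2 + 14 = 21/2 ≈ 10.500)
y = ⅖ (y = 4/10 = 4*(⅒) = ⅖ ≈ 0.40000)
p(Z) = (21/2 + Z)/(5 + Z) (p(Z) = (Z + 21/2)/(Z + 5) = (21/2 + Z)/(5 + Z))
p(y)/(-659) = ((21/2 + ⅖)/(5 + ⅖))/(-659) = ((109/10)/(27/5))*(-1/659) = ((5/27)*(109/10))*(-1/659) = (109/54)*(-1/659) = -109/35586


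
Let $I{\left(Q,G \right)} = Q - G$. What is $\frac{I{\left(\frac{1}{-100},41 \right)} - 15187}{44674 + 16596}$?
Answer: $- \frac{1522801}{6127000} \approx -0.24854$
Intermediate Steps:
$\frac{I{\left(\frac{1}{-100},41 \right)} - 15187}{44674 + 16596} = \frac{\left(\frac{1}{-100} - 41\right) - 15187}{44674 + 16596} = \frac{\left(- \frac{1}{100} - 41\right) - 15187}{61270} = \left(- \frac{4101}{100} - 15187\right) \frac{1}{61270} = \left(- \frac{1522801}{100}\right) \frac{1}{61270} = - \frac{1522801}{6127000}$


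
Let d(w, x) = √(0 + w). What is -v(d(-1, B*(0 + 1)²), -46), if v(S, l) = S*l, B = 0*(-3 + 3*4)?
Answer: 46*I ≈ 46.0*I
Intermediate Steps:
B = 0 (B = 0*(-3 + 12) = 0*9 = 0)
d(w, x) = √w
-v(d(-1, B*(0 + 1)²), -46) = -√(-1)*(-46) = -I*(-46) = -(-46)*I = 46*I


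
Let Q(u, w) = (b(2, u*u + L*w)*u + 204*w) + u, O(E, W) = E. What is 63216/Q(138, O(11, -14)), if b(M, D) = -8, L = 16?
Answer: 3512/71 ≈ 49.465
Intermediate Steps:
Q(u, w) = -7*u + 204*w (Q(u, w) = (-8*u + 204*w) + u = -7*u + 204*w)
63216/Q(138, O(11, -14)) = 63216/(-7*138 + 204*11) = 63216/(-966 + 2244) = 63216/1278 = 63216*(1/1278) = 3512/71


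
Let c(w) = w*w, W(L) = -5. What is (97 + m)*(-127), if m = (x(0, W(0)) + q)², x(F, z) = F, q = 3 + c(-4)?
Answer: -58166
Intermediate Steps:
c(w) = w²
q = 19 (q = 3 + (-4)² = 3 + 16 = 19)
m = 361 (m = (0 + 19)² = 19² = 361)
(97 + m)*(-127) = (97 + 361)*(-127) = 458*(-127) = -58166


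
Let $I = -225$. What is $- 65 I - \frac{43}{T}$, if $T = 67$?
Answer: $\frac{979832}{67} \approx 14624.0$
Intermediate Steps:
$- 65 I - \frac{43}{T} = \left(-65\right) \left(-225\right) - \frac{43}{67} = 14625 - \frac{43}{67} = \frac{979832}{67}$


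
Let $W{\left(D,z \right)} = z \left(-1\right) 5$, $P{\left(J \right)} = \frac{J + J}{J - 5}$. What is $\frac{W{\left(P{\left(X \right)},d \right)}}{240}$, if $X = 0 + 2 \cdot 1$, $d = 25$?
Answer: $- \frac{25}{48} \approx -0.52083$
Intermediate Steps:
$X = 2$ ($X = 0 + 2 = 2$)
$P{\left(J \right)} = \frac{2 J}{-5 + J}$
$W{\left(D,z \right)} = - 5 z$ ($W{\left(D,z \right)} = - z 5 = - 5 z$)
$\frac{W{\left(P{\left(X \right)},d \right)}}{240} = \frac{\left(-5\right) 25}{240} = \left(-125\right) \frac{1}{240} = - \frac{25}{48}$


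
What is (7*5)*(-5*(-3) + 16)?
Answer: 1085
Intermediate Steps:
(7*5)*(-5*(-3) + 16) = 35*(15 + 16) = 35*31 = 1085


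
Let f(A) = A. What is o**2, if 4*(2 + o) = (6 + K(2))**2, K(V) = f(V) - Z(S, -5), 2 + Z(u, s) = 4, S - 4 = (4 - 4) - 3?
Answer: 49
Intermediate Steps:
S = 1 (S = 4 + ((4 - 4) - 3) = 4 + (0 - 3) = 4 - 3 = 1)
Z(u, s) = 2 (Z(u, s) = -2 + 4 = 2)
K(V) = -2 + V (K(V) = V - 1*2 = V - 2 = -2 + V)
o = 7 (o = -2 + (6 + (-2 + 2))**2/4 = -2 + (6 + 0)**2/4 = -2 + (1/4)*6**2 = -2 + (1/4)*36 = -2 + 9 = 7)
o**2 = 7**2 = 49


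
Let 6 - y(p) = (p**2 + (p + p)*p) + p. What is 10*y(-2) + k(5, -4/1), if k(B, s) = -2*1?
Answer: -42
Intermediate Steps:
k(B, s) = -2
y(p) = 6 - p - 3*p**2 (y(p) = 6 - ((p**2 + (p + p)*p) + p) = 6 - ((p**2 + (2*p)*p) + p) = 6 - ((p**2 + 2*p**2) + p) = 6 - (3*p**2 + p) = 6 - (p + 3*p**2) = 6 + (-p - 3*p**2) = 6 - p - 3*p**2)
10*y(-2) + k(5, -4/1) = 10*(6 - 1*(-2) - 3*(-2)**2) - 2 = 10*(6 + 2 - 3*4) - 2 = 10*(6 + 2 - 12) - 2 = 10*(-4) - 2 = -40 - 2 = -42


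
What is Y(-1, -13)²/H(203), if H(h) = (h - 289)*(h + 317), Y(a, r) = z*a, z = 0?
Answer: 0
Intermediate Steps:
Y(a, r) = 0 (Y(a, r) = 0*a = 0)
H(h) = (-289 + h)*(317 + h)
Y(-1, -13)²/H(203) = 0²/(-91613 + 203² + 28*203) = 0/(-91613 + 41209 + 5684) = 0/(-44720) = 0*(-1/44720) = 0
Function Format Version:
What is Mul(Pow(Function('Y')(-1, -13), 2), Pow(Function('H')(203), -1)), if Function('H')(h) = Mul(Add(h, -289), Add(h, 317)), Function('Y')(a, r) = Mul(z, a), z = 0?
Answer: 0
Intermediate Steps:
Function('Y')(a, r) = 0 (Function('Y')(a, r) = Mul(0, a) = 0)
Function('H')(h) = Mul(Add(-289, h), Add(317, h))
Mul(Pow(Function('Y')(-1, -13), 2), Pow(Function('H')(203), -1)) = Mul(Pow(0, 2), Pow(Add(-91613, Pow(203, 2), Mul(28, 203)), -1)) = Mul(0, Pow(Add(-91613, 41209, 5684), -1)) = Mul(0, Pow(-44720, -1)) = Mul(0, Rational(-1, 44720)) = 0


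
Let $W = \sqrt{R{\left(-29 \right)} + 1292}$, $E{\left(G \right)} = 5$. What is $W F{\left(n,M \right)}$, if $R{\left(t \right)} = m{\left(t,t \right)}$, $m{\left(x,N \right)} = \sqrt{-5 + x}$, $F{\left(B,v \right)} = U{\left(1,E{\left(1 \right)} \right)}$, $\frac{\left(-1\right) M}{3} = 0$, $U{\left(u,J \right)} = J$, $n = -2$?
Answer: $5 \sqrt{1292 + i \sqrt{34}} \approx 179.72 + 0.40555 i$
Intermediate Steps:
$M = 0$ ($M = \left(-3\right) 0 = 0$)
$F{\left(B,v \right)} = 5$
$R{\left(t \right)} = \sqrt{-5 + t}$
$W = \sqrt{1292 + i \sqrt{34}}$ ($W = \sqrt{\sqrt{-5 - 29} + 1292} = \sqrt{\sqrt{-34} + 1292} = \sqrt{i \sqrt{34} + 1292} = \sqrt{1292 + i \sqrt{34}} \approx 35.945 + 0.08111 i$)
$W F{\left(n,M \right)} = \sqrt{1292 + i \sqrt{34}} \cdot 5 = 5 \sqrt{1292 + i \sqrt{34}}$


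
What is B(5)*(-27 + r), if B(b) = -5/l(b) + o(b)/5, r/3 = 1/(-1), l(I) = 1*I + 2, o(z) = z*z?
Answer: -900/7 ≈ -128.57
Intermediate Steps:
o(z) = z²
l(I) = 2 + I (l(I) = I + 2 = 2 + I)
r = -3 (r = 3/(-1) = 3*(-1) = -3)
B(b) = -5/(2 + b) + b²/5
B(5)*(-27 + r) = ((-25 + 5²*(2 + 5))/(5*(2 + 5)))*(-27 - 3) = ((⅕)*(-25 + 25*7)/7)*(-30) = ((⅕)*(⅐)*(-25 + 175))*(-30) = ((⅕)*(⅐)*150)*(-30) = (30/7)*(-30) = -900/7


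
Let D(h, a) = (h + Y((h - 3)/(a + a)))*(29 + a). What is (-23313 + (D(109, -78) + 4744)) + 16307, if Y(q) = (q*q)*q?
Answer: -3600723883/474552 ≈ -7587.6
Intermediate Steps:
Y(q) = q³ (Y(q) = q²*q = q³)
D(h, a) = (29 + a)*(h + (-3 + h)³/(8*a³)) (D(h, a) = (h + ((h - 3)/(a + a))³)*(29 + a) = (h + ((-3 + h)/((2*a)))³)*(29 + a) = (h + ((-3 + h)*(1/(2*a)))³)*(29 + a) = (h + ((-3 + h)/(2*a))³)*(29 + a) = (h + (-3 + h)³/(8*a³))*(29 + a) = (29 + a)*(h + (-3 + h)³/(8*a³)))
(-23313 + (D(109, -78) + 4744)) + 16307 = (-23313 + ((⅛)*(29*(-3 + 109)³ - 78*(-3 + 109)³ + 8*109*(-78)³*(29 - 78))/(-78)³ + 4744)) + 16307 = (-23313 + ((⅛)*(-1/474552)*(29*106³ - 78*106³ + 8*109*(-474552)*(-49)) + 4744)) + 16307 = (-23313 + ((⅛)*(-1/474552)*(29*1191016 - 78*1191016 + 20276657856) + 4744)) + 16307 = (-23313 + ((⅛)*(-1/474552)*(34539464 - 92899248 + 20276657856) + 4744)) + 16307 = (-23313 + ((⅛)*(-1/474552)*20218298072 + 4744)) + 16307 = (-23313 + (-2527287259/474552 + 4744)) + 16307 = (-23313 - 276012571/474552) + 16307 = -11339243347/474552 + 16307 = -3600723883/474552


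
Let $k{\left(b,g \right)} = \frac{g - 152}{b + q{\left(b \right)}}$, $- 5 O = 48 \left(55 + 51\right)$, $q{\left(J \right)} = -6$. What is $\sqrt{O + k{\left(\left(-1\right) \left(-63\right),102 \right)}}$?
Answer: $\frac{i \sqrt{82725810}}{285} \approx 31.914 i$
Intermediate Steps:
$O = - \frac{5088}{5}$ ($O = - \frac{48 \left(55 + 51\right)}{5} = - \frac{48 \cdot 106}{5} = \left(- \frac{1}{5}\right) 5088 = - \frac{5088}{5} \approx -1017.6$)
$k{\left(b,g \right)} = \frac{-152 + g}{-6 + b}$ ($k{\left(b,g \right)} = \frac{g - 152}{b - 6} = \frac{-152 + g}{-6 + b}$)
$\sqrt{O + k{\left(\left(-1\right) \left(-63\right),102 \right)}} = \sqrt{- \frac{5088}{5} + \frac{-152 + 102}{-6 - -63}} = \sqrt{- \frac{5088}{5} + \frac{1}{-6 + 63} \left(-50\right)} = \sqrt{- \frac{5088}{5} + \frac{1}{57} \left(-50\right)} = \sqrt{- \frac{5088}{5} - \frac{50}{57}} = \sqrt{- \frac{290266}{285}} = \frac{i \sqrt{82725810}}{285}$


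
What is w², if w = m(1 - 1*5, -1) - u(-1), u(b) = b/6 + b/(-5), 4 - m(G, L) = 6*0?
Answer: 14161/900 ≈ 15.734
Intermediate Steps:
m(G, L) = 4 (m(G, L) = 4 - 6*0 = 4 - 1*0 = 4 + 0 = 4)
u(b) = -b/30 (u(b) = b*(⅙) + b*(-⅕) = b/6 - b/5 = -b/30)
w = 119/30 (w = 4 - (-1)*(-1)/30 = 4 - 1*1/30 = 4 - 1/30 = 119/30 ≈ 3.9667)
w² = (119/30)² = 14161/900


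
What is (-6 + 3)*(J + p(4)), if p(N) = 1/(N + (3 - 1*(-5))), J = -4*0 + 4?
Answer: -49/4 ≈ -12.250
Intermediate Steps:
J = 4 (J = 0 + 4 = 4)
p(N) = 1/(8 + N) (p(N) = 1/(N + (3 + 5)) = 1/(N + 8) = 1/(8 + N))
(-6 + 3)*(J + p(4)) = (-6 + 3)*(4 + 1/(8 + 4)) = -3*(4 + 1/12) = -3*49/12 = -49/4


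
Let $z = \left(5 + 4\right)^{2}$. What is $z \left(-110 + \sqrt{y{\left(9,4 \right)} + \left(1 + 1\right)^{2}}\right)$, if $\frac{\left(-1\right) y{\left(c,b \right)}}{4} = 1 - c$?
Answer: $-8424$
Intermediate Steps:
$y{\left(c,b \right)} = -4 + 4 c$ ($y{\left(c,b \right)} = - 4 \left(1 - c\right) = -4 + 4 c$)
$z = 81$ ($z = 9^{2} = 81$)
$z \left(-110 + \sqrt{y{\left(9,4 \right)} + \left(1 + 1\right)^{2}}\right) = 81 \left(-110 + \sqrt{\left(-4 + 4 \cdot 9\right) + \left(1 + 1\right)^{2}}\right) = 81 \left(-110 + \sqrt{\left(-4 + 36\right) + 2^{2}}\right) = 81 \left(-110 + \sqrt{32 + 4}\right) = 81 \left(-110 + \sqrt{36}\right) = 81 \left(-110 + 6\right) = 81 \left(-104\right) = -8424$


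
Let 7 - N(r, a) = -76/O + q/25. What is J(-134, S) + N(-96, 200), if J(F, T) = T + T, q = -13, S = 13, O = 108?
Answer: 23101/675 ≈ 34.224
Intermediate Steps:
J(F, T) = 2*T
N(r, a) = 5551/675 (N(r, a) = 7 - (-76/108 - 13/25) = 7 - (-76*1/108 - 13*1/25) = 7 - (-19/27 - 13/25) = 7 - 1*(-826/675) = 7 + 826/675 = 5551/675)
J(-134, S) + N(-96, 200) = 2*13 + 5551/675 = 26 + 5551/675 = 23101/675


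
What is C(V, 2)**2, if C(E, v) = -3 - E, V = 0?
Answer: 9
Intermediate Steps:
C(V, 2)**2 = (-3 - 1*0)**2 = (-3 + 0)**2 = (-3)**2 = 9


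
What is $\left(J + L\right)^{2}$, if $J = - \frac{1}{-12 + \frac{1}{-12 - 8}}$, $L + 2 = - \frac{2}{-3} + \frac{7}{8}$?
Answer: $\frac{4713241}{33454656} \approx 0.14088$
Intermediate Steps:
$L = - \frac{11}{24}$ ($L = -2 + \left(- \frac{2}{-3} + \frac{7}{8}\right) = -2 + \left(\left(-2\right) \left(- \frac{1}{3}\right) + 7 \cdot \frac{1}{8}\right) = -2 + \left(\frac{2}{3} + \frac{7}{8}\right) = -2 + \frac{37}{24} = - \frac{11}{24} \approx -0.45833$)
$J = \frac{20}{241}$ ($J = - \frac{1}{-12 + \frac{1}{-20}} = - \frac{1}{-12 - \frac{1}{20}} = - \frac{1}{- \frac{241}{20}} = \left(-1\right) \left(- \frac{20}{241}\right) = \frac{20}{241} \approx 0.082988$)
$\left(J + L\right)^{2} = \left(\frac{20}{241} - \frac{11}{24}\right)^{2} = \left(- \frac{2171}{5784}\right)^{2} = \frac{4713241}{33454656}$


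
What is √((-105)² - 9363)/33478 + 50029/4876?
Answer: 50029/4876 + √1662/33478 ≈ 10.261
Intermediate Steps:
√((-105)² - 9363)/33478 + 50029/4876 = √(11025 - 9363)*(1/33478) + 50029*(1/4876) = √1662*(1/33478) + 50029/4876 = √1662/33478 + 50029/4876 = 50029/4876 + √1662/33478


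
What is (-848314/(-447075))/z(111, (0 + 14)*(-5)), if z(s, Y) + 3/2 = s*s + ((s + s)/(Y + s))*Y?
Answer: 69561748/437739626925 ≈ 0.00015891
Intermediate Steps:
z(s, Y) = -3/2 + s² + 2*Y*s/(Y + s) (z(s, Y) = -3/2 + (s*s + ((s + s)/(Y + s))*Y) = -3/2 + (s² + ((2*s)/(Y + s))*Y) = -3/2 + (s² + (2*s/(Y + s))*Y) = -3/2 + (s² + 2*Y*s/(Y + s)) = -3/2 + s² + 2*Y*s/(Y + s))
(-848314/(-447075))/z(111, (0 + 14)*(-5)) = (-848314/(-447075))/(((111³ - 3*(0 + 14)*(-5)/2 - 3/2*111 + ((0 + 14)*(-5))*111² + 2*((0 + 14)*(-5))*111)/((0 + 14)*(-5) + 111))) = (-848314*(-1/447075))/(((1367631 - 21*(-5) - 333/2 + (14*(-5))*12321 + 2*(14*(-5))*111)/(14*(-5) + 111))) = 848314/(447075*(((1367631 - 3/2*(-70) - 333/2 - 70*12321 + 2*(-70)*111)/(-70 + 111)))) = 848314/(447075*(((1367631 + 105 - 333/2 - 862470 - 15540)/41))) = 848314/(447075*(((1/41)*(979119/2)))) = 848314/(447075*(979119/82)) = (848314/447075)*(82/979119) = 69561748/437739626925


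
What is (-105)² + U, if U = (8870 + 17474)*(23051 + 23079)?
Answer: 1215259745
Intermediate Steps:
U = 1215248720 (U = 26344*46130 = 1215248720)
(-105)² + U = (-105)² + 1215248720 = 11025 + 1215248720 = 1215259745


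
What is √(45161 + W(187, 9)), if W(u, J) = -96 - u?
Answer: √44878 ≈ 211.84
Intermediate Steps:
√(45161 + W(187, 9)) = √(45161 + (-96 - 1*187)) = √(45161 + (-96 - 187)) = √(45161 - 283) = √44878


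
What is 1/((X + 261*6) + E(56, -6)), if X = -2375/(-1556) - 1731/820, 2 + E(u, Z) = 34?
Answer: 79745/127385889 ≈ 0.00062601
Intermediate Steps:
E(u, Z) = 32 (E(u, Z) = -2 + 34 = 32)
X = -46621/79745 (X = -2375*(-1/1556) - 1731*1/820 = 2375/1556 - 1731/820 = -46621/79745 ≈ -0.58463)
1/((X + 261*6) + E(56, -6)) = 1/((-46621/79745 + 261*6) + 32) = 1/((-46621/79745 + 1566) + 32) = 1/(124834049/79745 + 32) = 1/(127385889/79745) = 79745/127385889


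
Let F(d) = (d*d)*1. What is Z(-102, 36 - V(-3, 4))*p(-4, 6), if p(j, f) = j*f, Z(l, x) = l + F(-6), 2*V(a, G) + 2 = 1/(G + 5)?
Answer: 1584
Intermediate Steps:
V(a, G) = -1 + 1/(2*(5 + G)) (V(a, G) = -1 + 1/(2*(G + 5)) = -1 + 1/(2*(5 + G)))
F(d) = d² (F(d) = d²*1 = d²)
Z(l, x) = 36 + l (Z(l, x) = l + (-6)² = l + 36 = 36 + l)
p(j, f) = f*j
Z(-102, 36 - V(-3, 4))*p(-4, 6) = (36 - 102)*(6*(-4)) = -66*(-24) = 1584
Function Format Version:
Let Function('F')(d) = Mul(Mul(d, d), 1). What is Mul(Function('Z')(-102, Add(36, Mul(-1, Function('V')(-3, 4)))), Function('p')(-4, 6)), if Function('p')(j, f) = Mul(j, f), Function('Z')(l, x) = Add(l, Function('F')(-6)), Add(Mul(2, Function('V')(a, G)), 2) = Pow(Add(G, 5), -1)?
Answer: 1584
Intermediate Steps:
Function('V')(a, G) = Add(-1, Mul(Rational(1, 2), Pow(Add(5, G), -1))) (Function('V')(a, G) = Add(-1, Mul(Rational(1, 2), Pow(Add(G, 5), -1))) = Add(-1, Mul(Rational(1, 2), Pow(Add(5, G), -1))))
Function('F')(d) = Pow(d, 2) (Function('F')(d) = Mul(Pow(d, 2), 1) = Pow(d, 2))
Function('Z')(l, x) = Add(36, l) (Function('Z')(l, x) = Add(l, Pow(-6, 2)) = Add(l, 36) = Add(36, l))
Function('p')(j, f) = Mul(f, j)
Mul(Function('Z')(-102, Add(36, Mul(-1, Function('V')(-3, 4)))), Function('p')(-4, 6)) = Mul(Add(36, -102), Mul(6, -4)) = Mul(-66, -24) = 1584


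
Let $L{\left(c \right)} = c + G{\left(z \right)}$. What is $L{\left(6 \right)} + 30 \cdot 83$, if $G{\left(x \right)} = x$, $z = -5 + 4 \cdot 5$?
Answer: $2511$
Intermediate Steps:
$z = 15$ ($z = -5 + 20 = 15$)
$L{\left(c \right)} = 15 + c$ ($L{\left(c \right)} = c + 15 = 15 + c$)
$L{\left(6 \right)} + 30 \cdot 83 = \left(15 + 6\right) + 30 \cdot 83 = 21 + 2490 = 2511$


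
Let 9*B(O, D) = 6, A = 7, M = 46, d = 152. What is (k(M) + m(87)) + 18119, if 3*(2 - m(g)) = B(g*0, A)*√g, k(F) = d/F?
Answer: 416859/23 - 2*√87/9 ≈ 18122.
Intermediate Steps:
B(O, D) = ⅔ (B(O, D) = (⅑)*6 = ⅔)
k(F) = 152/F
m(g) = 2 - 2*√g/9
(k(M) + m(87)) + 18119 = (152/46 + (2 - 2*√87/9)) + 18119 = (152*(1/46) + (2 - 2*√87/9)) + 18119 = (76/23 + (2 - 2*√87/9)) + 18119 = (122/23 - 2*√87/9) + 18119 = 416859/23 - 2*√87/9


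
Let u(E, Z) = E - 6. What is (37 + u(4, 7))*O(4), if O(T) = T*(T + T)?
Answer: 1120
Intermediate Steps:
u(E, Z) = -6 + E
O(T) = 2*T**2 (O(T) = T*(2*T) = 2*T**2)
(37 + u(4, 7))*O(4) = (37 + (-6 + 4))*(2*4**2) = (37 - 2)*(2*16) = 35*32 = 1120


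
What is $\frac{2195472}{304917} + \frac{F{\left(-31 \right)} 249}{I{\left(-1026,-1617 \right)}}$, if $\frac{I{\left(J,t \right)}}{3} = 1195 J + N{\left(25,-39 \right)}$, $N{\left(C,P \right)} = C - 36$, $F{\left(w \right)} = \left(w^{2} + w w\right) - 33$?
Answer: $\frac{881339827851}{124617646759} \approx 7.0723$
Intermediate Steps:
$F{\left(w \right)} = -33 + 2 w^{2}$ ($F{\left(w \right)} = \left(w^{2} + w^{2}\right) - 33 = 2 w^{2} - 33 = -33 + 2 w^{2}$)
$N{\left(C,P \right)} = -36 + C$
$I{\left(J,t \right)} = -33 + 3585 J$ ($I{\left(J,t \right)} = 3 \left(1195 J + \left(-36 + 25\right)\right) = 3 \left(1195 J - 11\right) = 3 \left(-11 + 1195 J\right) = -33 + 3585 J$)
$\frac{2195472}{304917} + \frac{F{\left(-31 \right)} 249}{I{\left(-1026,-1617 \right)}} = \frac{2195472}{304917} + \frac{\left(-33 + 2 \left(-31\right)^{2}\right) 249}{-33 + 3585 \left(-1026\right)} = 2195472 \cdot \frac{1}{304917} + \frac{\left(-33 + 2 \cdot 961\right) 249}{-33 - 3678210} = \frac{731824}{101639} + \frac{\left(-33 + 1922\right) 249}{-3678243} = \frac{731824}{101639} + 1889 \cdot 249 \left(- \frac{1}{3678243}\right) = \frac{731824}{101639} + 470361 \left(- \frac{1}{3678243}\right) = \frac{731824}{101639} - \frac{156787}{1226081} = \frac{881339827851}{124617646759}$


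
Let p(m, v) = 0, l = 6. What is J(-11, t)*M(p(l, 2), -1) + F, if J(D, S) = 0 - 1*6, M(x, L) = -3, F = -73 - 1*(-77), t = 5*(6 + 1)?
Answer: 22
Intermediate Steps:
t = 35 (t = 5*7 = 35)
F = 4 (F = -73 + 77 = 4)
J(D, S) = -6 (J(D, S) = 0 - 6 = -6)
J(-11, t)*M(p(l, 2), -1) + F = -6*(-3) + 4 = 18 + 4 = 22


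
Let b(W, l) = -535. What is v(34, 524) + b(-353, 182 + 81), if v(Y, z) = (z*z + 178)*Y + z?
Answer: 9341625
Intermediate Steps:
v(Y, z) = z + Y*(178 + z²) (v(Y, z) = (z² + 178)*Y + z = (178 + z²)*Y + z = Y*(178 + z²) + z = z + Y*(178 + z²))
v(34, 524) + b(-353, 182 + 81) = (524 + 178*34 + 34*524²) - 535 = (524 + 6052 + 34*274576) - 535 = (524 + 6052 + 9335584) - 535 = 9342160 - 535 = 9341625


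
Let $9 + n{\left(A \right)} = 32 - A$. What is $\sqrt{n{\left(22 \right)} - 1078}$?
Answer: $i \sqrt{1077} \approx 32.818 i$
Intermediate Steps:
$n{\left(A \right)} = 23 - A$ ($n{\left(A \right)} = -9 - \left(-32 + A\right) = 23 - A$)
$\sqrt{n{\left(22 \right)} - 1078} = \sqrt{\left(23 - 22\right) - 1078} = \sqrt{1 - 1078} = \sqrt{-1077} = i \sqrt{1077}$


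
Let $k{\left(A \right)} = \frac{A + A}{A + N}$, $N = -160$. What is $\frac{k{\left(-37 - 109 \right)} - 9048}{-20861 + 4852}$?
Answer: $\frac{1384198}{2449377} \approx 0.56512$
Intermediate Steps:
$k{\left(A \right)} = \frac{2 A}{-160 + A}$ ($k{\left(A \right)} = \frac{A + A}{A - 160} = \frac{2 A}{-160 + A}$)
$\frac{k{\left(-37 - 109 \right)} - 9048}{-20861 + 4852} = \frac{\frac{2 \left(-37 - 109\right)}{-160 - 146} - 9048}{-20861 + 4852} = \frac{\frac{2 \left(-37 - 109\right)}{-160 - 146} - 9048}{-16009} = \left(2 \left(-146\right) \frac{1}{-160 - 146} - 9048\right) \left(- \frac{1}{16009}\right) = \left(2 \left(-146\right) \frac{1}{-306} - 9048\right) \left(- \frac{1}{16009}\right) = \left(2 \left(-146\right) \left(- \frac{1}{306}\right) - 9048\right) \left(- \frac{1}{16009}\right) = \left(\frac{146}{153} - 9048\right) \left(- \frac{1}{16009}\right) = \left(- \frac{1384198}{153}\right) \left(- \frac{1}{16009}\right) = \frac{1384198}{2449377}$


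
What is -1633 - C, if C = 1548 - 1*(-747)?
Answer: -3928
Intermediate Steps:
C = 2295 (C = 1548 + 747 = 2295)
-1633 - C = -1633 - 1*2295 = -1633 - 2295 = -3928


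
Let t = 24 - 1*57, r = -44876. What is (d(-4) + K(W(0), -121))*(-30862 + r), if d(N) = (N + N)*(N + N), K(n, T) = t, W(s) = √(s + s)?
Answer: -2347878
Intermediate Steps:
t = -33 (t = 24 - 57 = -33)
W(s) = √2*√s (W(s) = √(2*s) = √2*√s)
K(n, T) = -33
d(N) = 4*N² (d(N) = (2*N)*(2*N) = 4*N²)
(d(-4) + K(W(0), -121))*(-30862 + r) = (4*(-4)² - 33)*(-30862 - 44876) = (4*16 - 33)*(-75738) = (64 - 33)*(-75738) = 31*(-75738) = -2347878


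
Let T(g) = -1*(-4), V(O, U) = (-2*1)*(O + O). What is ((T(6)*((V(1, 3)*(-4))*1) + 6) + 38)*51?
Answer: 5508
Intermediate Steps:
V(O, U) = -4*O
T(g) = 4
((T(6)*((V(1, 3)*(-4))*1) + 6) + 38)*51 = ((4*((-4*1*(-4))*1) + 6) + 38)*51 = ((4*(-4*(-4)*1) + 6) + 38)*51 = ((4*(16*1) + 6) + 38)*51 = ((4*16 + 6) + 38)*51 = ((64 + 6) + 38)*51 = (70 + 38)*51 = 108*51 = 5508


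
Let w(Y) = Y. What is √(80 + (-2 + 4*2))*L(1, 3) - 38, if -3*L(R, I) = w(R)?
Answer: -38 - √86/3 ≈ -41.091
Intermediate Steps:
L(R, I) = -R/3
√(80 + (-2 + 4*2))*L(1, 3) - 38 = √(80 + (-2 + 4*2))*(-⅓*1) - 38 = √(80 + (-2 + 8))*(-⅓) - 38 = √(80 + 6)*(-⅓) - 38 = √86*(-⅓) - 38 = -√86/3 - 38 = -38 - √86/3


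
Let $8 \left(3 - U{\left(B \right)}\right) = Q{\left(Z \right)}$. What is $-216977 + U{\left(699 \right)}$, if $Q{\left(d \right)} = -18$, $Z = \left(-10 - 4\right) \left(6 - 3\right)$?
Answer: $- \frac{867887}{4} \approx -2.1697 \cdot 10^{5}$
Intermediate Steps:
$Z = -42$ ($Z = \left(-14\right) 3 = -42$)
$U{\left(B \right)} = \frac{21}{4}$ ($U{\left(B \right)} = 3 - - \frac{9}{4} = 3 + \frac{9}{4} = \frac{21}{4}$)
$-216977 + U{\left(699 \right)} = -216977 + \frac{21}{4} = - \frac{867887}{4}$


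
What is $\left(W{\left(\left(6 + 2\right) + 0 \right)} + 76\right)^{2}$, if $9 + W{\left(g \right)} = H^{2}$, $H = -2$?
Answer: $5041$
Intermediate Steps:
$W{\left(g \right)} = -5$ ($W{\left(g \right)} = -9 + \left(-2\right)^{2} = -9 + 4 = -5$)
$\left(W{\left(\left(6 + 2\right) + 0 \right)} + 76\right)^{2} = \left(-5 + 76\right)^{2} = 71^{2} = 5041$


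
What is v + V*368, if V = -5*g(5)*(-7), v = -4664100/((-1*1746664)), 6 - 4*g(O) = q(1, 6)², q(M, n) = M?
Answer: 7031488625/436666 ≈ 16103.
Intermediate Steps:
g(O) = 5/4 (g(O) = 3/2 - ¼*1² = 3/2 - ¼*1 = 3/2 - ¼ = 5/4)
v = 1166025/436666 (v = -4664100/(-1746664) = -4664100*(-1/1746664) = 1166025/436666 ≈ 2.6703)
V = 175/4 (V = -5*5/4*(-7) = -25/4*(-7) = 175/4 ≈ 43.750)
v + V*368 = 1166025/436666 + (175/4)*368 = 1166025/436666 + 16100 = 7031488625/436666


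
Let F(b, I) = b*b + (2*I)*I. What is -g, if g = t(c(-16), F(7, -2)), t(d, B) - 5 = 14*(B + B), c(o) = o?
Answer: -1601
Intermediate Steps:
F(b, I) = b**2 + 2*I**2
t(d, B) = 5 + 28*B (t(d, B) = 5 + 14*(B + B) = 5 + 14*(2*B) = 5 + 28*B)
g = 1601 (g = 5 + 28*(7**2 + 2*(-2)**2) = 5 + 28*(49 + 2*4) = 5 + 28*(49 + 8) = 5 + 28*57 = 5 + 1596 = 1601)
-g = -1*1601 = -1601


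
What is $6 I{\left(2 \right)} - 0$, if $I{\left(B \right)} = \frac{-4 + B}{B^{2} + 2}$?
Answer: $-2$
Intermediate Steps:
$I{\left(B \right)} = \frac{-4 + B}{2 + B^{2}}$
$6 I{\left(2 \right)} - 0 = 6 \frac{-4 + 2}{2 + 2^{2}} - 0 = 6 \frac{1}{2 + 4} \left(-2\right) + 0 = 6 \cdot \frac{1}{6} \left(-2\right) + 0 = 6 \left(- \frac{1}{3}\right) + 0 = -2 + 0 = -2$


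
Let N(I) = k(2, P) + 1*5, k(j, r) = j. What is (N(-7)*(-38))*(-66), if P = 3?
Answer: 17556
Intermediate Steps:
N(I) = 7 (N(I) = 2 + 1*5 = 2 + 5 = 7)
(N(-7)*(-38))*(-66) = (7*(-38))*(-66) = -266*(-66) = 17556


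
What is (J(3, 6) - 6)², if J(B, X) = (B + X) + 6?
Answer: 81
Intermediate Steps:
J(B, X) = 6 + B + X
(J(3, 6) - 6)² = ((6 + 3 + 6) - 6)² = (15 - 6)² = 9² = 81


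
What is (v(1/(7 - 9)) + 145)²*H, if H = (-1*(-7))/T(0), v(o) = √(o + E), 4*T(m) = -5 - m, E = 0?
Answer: -588686/5 - 812*I*√2 ≈ -1.1774e+5 - 1148.3*I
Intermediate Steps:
T(m) = -5/4 - m/4 (T(m) = (-5 - m)/4 = -5/4 - m/4)
v(o) = √o (v(o) = √(o + 0) = √o)
H = -28/5 (H = (-1*(-7))/(-5/4 - ¼*0) = 7/(-5/4 + 0) = 7/(-5/4) = 7*(-⅘) = -28/5 ≈ -5.6000)
(v(1/(7 - 9)) + 145)²*H = (√(1/(7 - 9)) + 145)²*(-28/5) = (√(1/(-2)) + 145)²*(-28/5) = (√(-½) + 145)²*(-28/5) = (I*√2/2 + 145)²*(-28/5) = (145 + I*√2/2)²*(-28/5) = -28*(145 + I*√2/2)²/5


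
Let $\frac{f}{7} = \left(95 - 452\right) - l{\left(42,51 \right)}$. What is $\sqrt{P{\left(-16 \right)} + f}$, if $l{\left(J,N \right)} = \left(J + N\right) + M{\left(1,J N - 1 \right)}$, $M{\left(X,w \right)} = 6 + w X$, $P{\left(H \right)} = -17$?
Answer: $2 i \sqrt{4549} \approx 134.89 i$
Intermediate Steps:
$M{\left(X,w \right)} = 6 + X w$
$l{\left(J,N \right)} = 5 + J + N + J N$ ($l{\left(J,N \right)} = \left(J + N\right) + \left(6 + 1 \left(J N - 1\right)\right) = \left(J + N\right) + \left(6 + 1 \left(-1 + J N\right)\right) = \left(J + N\right) + \left(6 + \left(-1 + J N\right)\right) = \left(J + N\right) + \left(5 + J N\right) = 5 + J + N + J N$)
$f = -18179$ ($f = 7 \left(\left(95 - 452\right) - \left(5 + 42 + 51 + 42 \cdot 51\right)\right) = 7 \left(-357 - \left(5 + 42 + 51 + 2142\right)\right) = 7 \left(-357 - 2240\right) = 7 \left(-2597\right) = -18179$)
$\sqrt{P{\left(-16 \right)} + f} = \sqrt{-17 - 18179} = \sqrt{-18196} = 2 i \sqrt{4549}$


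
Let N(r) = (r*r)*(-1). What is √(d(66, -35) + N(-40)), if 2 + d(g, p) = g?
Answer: 16*I*√6 ≈ 39.192*I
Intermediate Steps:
d(g, p) = -2 + g
N(r) = -r² (N(r) = r²*(-1) = -r²)
√(d(66, -35) + N(-40)) = √((-2 + 66) - 1*(-40)²) = √(64 - 1*1600) = √(64 - 1600) = √(-1536) = 16*I*√6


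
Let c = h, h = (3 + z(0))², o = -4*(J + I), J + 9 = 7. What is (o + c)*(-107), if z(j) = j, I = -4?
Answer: -3531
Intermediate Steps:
J = -2 (J = -9 + 7 = -2)
o = 24 (o = -4*(-2 - 4) = -4*(-6) = 24)
h = 9 (h = (3 + 0)² = 3² = 9)
c = 9
(o + c)*(-107) = (24 + 9)*(-107) = 33*(-107) = -3531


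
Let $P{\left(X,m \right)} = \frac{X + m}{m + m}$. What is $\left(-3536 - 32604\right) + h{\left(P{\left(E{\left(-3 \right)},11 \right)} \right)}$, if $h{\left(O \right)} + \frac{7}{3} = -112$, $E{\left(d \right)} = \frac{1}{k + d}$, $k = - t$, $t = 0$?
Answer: $- \frac{108763}{3} \approx -36254.0$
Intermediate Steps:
$k = 0$ ($k = \left(-1\right) 0 = 0$)
$E{\left(d \right)} = \frac{1}{d}$ ($E{\left(d \right)} = \frac{1}{0 + d} = \frac{1}{d}$)
$P{\left(X,m \right)} = \frac{X + m}{2 m}$
$h{\left(O \right)} = - \frac{343}{3}$ ($h{\left(O \right)} = - \frac{7}{3} - 112 = - \frac{343}{3}$)
$\left(-3536 - 32604\right) + h{\left(P{\left(E{\left(-3 \right)},11 \right)} \right)} = \left(-3536 - 32604\right) - \frac{343}{3} = -36140 - \frac{343}{3} = - \frac{108763}{3}$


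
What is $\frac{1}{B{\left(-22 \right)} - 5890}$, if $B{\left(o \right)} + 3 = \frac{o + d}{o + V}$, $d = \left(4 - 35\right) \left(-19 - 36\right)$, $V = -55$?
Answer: $- \frac{7}{41404} \approx -0.00016907$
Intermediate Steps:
$d = 1705$ ($d = \left(-31\right) \left(-55\right) = 1705$)
$B{\left(o \right)} = -3 + \frac{1705 + o}{-55 + o}$ ($B{\left(o \right)} = -3 + \frac{o + 1705}{o - 55} = -3 + \frac{1705 + o}{-55 + o}$)
$\frac{1}{B{\left(-22 \right)} - 5890} = \frac{1}{\frac{2 \left(935 - -22\right)}{-55 - 22} - 5890} = \frac{1}{\frac{2 \left(935 + 22\right)}{-77} - 5890} = \frac{1}{2 \left(- \frac{1}{77}\right) 957 - 5890} = \frac{1}{- \frac{174}{7} - 5890} = \frac{1}{- \frac{41404}{7}} = - \frac{7}{41404}$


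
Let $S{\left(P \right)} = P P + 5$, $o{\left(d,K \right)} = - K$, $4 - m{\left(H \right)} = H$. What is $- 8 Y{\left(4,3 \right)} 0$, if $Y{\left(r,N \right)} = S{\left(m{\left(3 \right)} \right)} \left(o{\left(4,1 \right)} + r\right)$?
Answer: $0$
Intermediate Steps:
$m{\left(H \right)} = 4 - H$
$S{\left(P \right)} = 5 + P^{2}$ ($S{\left(P \right)} = P^{2} + 5 = 5 + P^{2}$)
$Y{\left(r,N \right)} = -6 + 6 r$ ($Y{\left(r,N \right)} = \left(5 + \left(4 - 3\right)^{2}\right) \left(\left(-1\right) 1 + r\right) = \left(5 + \left(4 - 3\right)^{2}\right) \left(-1 + r\right) = \left(5 + 1^{2}\right) \left(-1 + r\right) = \left(5 + 1\right) \left(-1 + r\right) = 6 \left(-1 + r\right) = -6 + 6 r$)
$- 8 Y{\left(4,3 \right)} 0 = - 8 \left(-6 + 6 \cdot 4\right) 0 = - 8 \left(-6 + 24\right) 0 = \left(-8\right) 18 \cdot 0 = \left(-144\right) 0 = 0$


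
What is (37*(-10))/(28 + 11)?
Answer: -370/39 ≈ -9.4872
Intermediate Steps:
(37*(-10))/(28 + 11) = -370/39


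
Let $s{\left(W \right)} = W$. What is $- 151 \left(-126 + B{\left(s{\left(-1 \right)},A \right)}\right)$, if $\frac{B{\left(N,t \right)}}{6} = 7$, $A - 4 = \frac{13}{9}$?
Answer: $12684$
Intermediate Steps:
$A = \frac{49}{9}$ ($A = 4 + \frac{13}{9} = \frac{49}{9} \approx 5.4444$)
$B{\left(N,t \right)} = 42$ ($B{\left(N,t \right)} = 6 \cdot 7 = 42$)
$- 151 \left(-126 + B{\left(s{\left(-1 \right)},A \right)}\right) = - 151 \left(-126 + 42\right) = \left(-151\right) \left(-84\right) = 12684$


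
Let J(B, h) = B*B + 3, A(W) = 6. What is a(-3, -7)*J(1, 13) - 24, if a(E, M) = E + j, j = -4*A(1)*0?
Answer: -36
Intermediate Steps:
J(B, h) = 3 + B² (J(B, h) = B² + 3 = 3 + B²)
j = 0 (j = -4*6*0 = -24*0 = 0)
a(E, M) = E (a(E, M) = E + 0 = E)
a(-3, -7)*J(1, 13) - 24 = -3*(3 + 1²) - 24 = -3*(3 + 1) - 24 = -3*4 - 24 = -12 - 24 = -36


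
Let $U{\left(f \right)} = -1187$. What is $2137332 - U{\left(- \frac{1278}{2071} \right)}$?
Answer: $2138519$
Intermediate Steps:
$2137332 - U{\left(- \frac{1278}{2071} \right)} = 2137332 - -1187 = 2137332 + 1187 = 2138519$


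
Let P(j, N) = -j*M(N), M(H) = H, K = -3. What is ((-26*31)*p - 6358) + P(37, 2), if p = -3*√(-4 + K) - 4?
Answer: -3208 + 2418*I*√7 ≈ -3208.0 + 6397.4*I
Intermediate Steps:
p = -4 - 3*I*√7 (p = -3*√(-4 - 3) - 4 = -3*I*√7 - 4 = -4 - 3*I*√7 ≈ -4.0 - 7.9373*I)
P(j, N) = -N*j (P(j, N) = -j*N = -N*j)
((-26*31)*p - 6358) + P(37, 2) = ((-26*31)*(-4 - 3*I*√7) - 6358) - 1*2*37 = (-806*(-4 - 3*I*√7) - 6358) - 74 = ((3224 + 2418*I*√7) - 6358) - 74 = (-3134 + 2418*I*√7) - 74 = -3208 + 2418*I*√7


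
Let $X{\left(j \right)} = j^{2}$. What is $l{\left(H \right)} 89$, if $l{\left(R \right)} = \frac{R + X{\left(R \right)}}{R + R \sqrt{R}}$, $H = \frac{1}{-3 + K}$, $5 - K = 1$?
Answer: $89$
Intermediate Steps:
$K = 4$ ($K = 5 - 1 = 4$)
$H = 1$ ($H = \frac{1}{-3 + 4} = 1^{-1} = 1$)
$l{\left(R \right)} = \frac{R + R^{2}}{R + R^{\frac{3}{2}}}$ ($l{\left(R \right)} = \frac{R + R^{2}}{R + R \sqrt{R}} = \frac{R + R^{2}}{R + R^{\frac{3}{2}}}$)
$l{\left(H \right)} 89 = 1 \frac{1}{1 + 1^{\frac{3}{2}}} \left(1 + 1\right) 89 = 1 \frac{1}{1 + 1} \cdot 2 \cdot 89 = 1 \cdot \frac{1}{2} \cdot 2 \cdot 89 = 1 \cdot 89 = 89$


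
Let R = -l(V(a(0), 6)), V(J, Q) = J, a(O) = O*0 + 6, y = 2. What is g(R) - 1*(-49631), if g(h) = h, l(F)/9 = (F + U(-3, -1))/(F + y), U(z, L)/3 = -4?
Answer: 198551/4 ≈ 49638.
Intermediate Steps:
a(O) = 6 (a(O) = 0 + 6 = 6)
U(z, L) = -12 (U(z, L) = 3*(-4) = -12)
l(F) = 9*(-12 + F)/(2 + F) (l(F) = 9*((F - 12)/(F + 2)) = 9*((-12 + F)/(2 + F)) = 9*(-12 + F)/(2 + F))
R = 27/4 (R = -9*(-12 + 6)/(2 + 6) = -9*(-6)/8 = -1*(-27/4) = 27/4 ≈ 6.7500)
g(R) - 1*(-49631) = 27/4 - 1*(-49631) = 27/4 + 49631 = 198551/4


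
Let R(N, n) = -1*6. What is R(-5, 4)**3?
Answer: -216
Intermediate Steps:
R(N, n) = -6
R(-5, 4)**3 = (-6)**3 = -216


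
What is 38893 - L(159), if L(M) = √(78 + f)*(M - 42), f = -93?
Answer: 38893 - 117*I*√15 ≈ 38893.0 - 453.14*I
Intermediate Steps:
L(M) = I*√15*(-42 + M) (L(M) = √(78 - 93)*(M - 42) = √(-15)*(-42 + M) = (I*√15)*(-42 + M) = I*√15*(-42 + M))
38893 - L(159) = 38893 - I*√15*(-42 + 159) = 38893 - I*√15*117 = 38893 - 117*I*√15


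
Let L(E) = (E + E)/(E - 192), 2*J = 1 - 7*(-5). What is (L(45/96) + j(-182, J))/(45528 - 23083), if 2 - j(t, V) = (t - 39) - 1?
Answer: 457622/45855135 ≈ 0.0099797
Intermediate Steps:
J = 18 (J = (1 - 7*(-5))/2 = (1 + 35)/2 = (1/2)*36 = 18)
j(t, V) = 42 - t (j(t, V) = 2 - ((t - 39) - 1) = 2 - ((-39 + t) - 1) = 2 - (-40 + t) = 2 + (40 - t) = 42 - t)
L(E) = 2*E/(-192 + E) (L(E) = (2*E)/(-192 + E) = 2*E/(-192 + E))
(L(45/96) + j(-182, J))/(45528 - 23083) = (2*(45/96)/(-192 + 45/96) + (42 - 1*(-182)))/(45528 - 23083) = (2*(45*(1/96))/(-192 + 45*(1/96)) + (42 + 182))/22445 = (2*(15/32)/(-192 + 15/32) + 224)*(1/22445) = (2*(15/32)/(-6129/32) + 224)*(1/22445) = (2*(15/32)*(-32/6129) + 224)*(1/22445) = (-10/2043 + 224)*(1/22445) = (457622/2043)*(1/22445) = 457622/45855135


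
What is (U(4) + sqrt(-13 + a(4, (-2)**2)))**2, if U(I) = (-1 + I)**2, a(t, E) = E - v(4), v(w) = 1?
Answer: (9 + I*sqrt(10))**2 ≈ 71.0 + 56.921*I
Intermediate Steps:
a(t, E) = -1 + E (a(t, E) = E - 1*1 = E - 1 = -1 + E)
(U(4) + sqrt(-13 + a(4, (-2)**2)))**2 = ((-1 + 4)**2 + sqrt(-13 + (-1 + (-2)**2)))**2 = (3**2 + sqrt(-13 + (-1 + 4)))**2 = (9 + sqrt(-13 + 3))**2 = (9 + sqrt(-10))**2 = (9 + I*sqrt(10))**2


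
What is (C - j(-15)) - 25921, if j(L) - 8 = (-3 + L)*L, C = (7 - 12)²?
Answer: -26174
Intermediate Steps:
C = 25 (C = (-5)² = 25)
j(L) = 8 + L*(-3 + L) (j(L) = 8 + (-3 + L)*L = 8 + L*(-3 + L))
(C - j(-15)) - 25921 = (25 - (8 + (-15)² - 3*(-15))) - 25921 = (25 - (8 + 225 + 45)) - 25921 = (25 - 1*278) - 25921 = (25 - 278) - 25921 = -253 - 25921 = -26174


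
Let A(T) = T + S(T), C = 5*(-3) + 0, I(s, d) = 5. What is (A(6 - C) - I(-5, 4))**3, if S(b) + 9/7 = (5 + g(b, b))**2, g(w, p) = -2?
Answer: 4574296/343 ≈ 13336.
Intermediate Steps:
C = -15 (C = -15 + 0 = -15)
S(b) = 54/7 (S(b) = -9/7 + (5 - 2)**2 = -9/7 + 3**2 = -9/7 + 9 = 54/7)
A(T) = 54/7 + T (A(T) = T + 54/7 = 54/7 + T)
(A(6 - C) - I(-5, 4))**3 = ((54/7 + (6 - 1*(-15))) - 1*5)**3 = ((54/7 + (6 + 15)) - 5)**3 = ((54/7 + 21) - 5)**3 = (201/7 - 5)**3 = (166/7)**3 = 4574296/343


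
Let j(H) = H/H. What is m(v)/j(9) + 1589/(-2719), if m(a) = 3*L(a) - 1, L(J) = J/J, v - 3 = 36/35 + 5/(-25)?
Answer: 3849/2719 ≈ 1.4156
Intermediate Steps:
v = 134/35 (v = 3 + (36/35 + 5/(-25)) = 3 + (36*(1/35) + 5*(-1/25)) = 3 + (36/35 - ⅕) = 3 + 29/35 = 134/35 ≈ 3.8286)
L(J) = 1
m(a) = 2 (m(a) = 3*1 - 1 = 3 - 1 = 2)
j(H) = 1
m(v)/j(9) + 1589/(-2719) = 2/1 + 1589/(-2719) = 2*1 + 1589*(-1/2719) = 2 - 1589/2719 = 3849/2719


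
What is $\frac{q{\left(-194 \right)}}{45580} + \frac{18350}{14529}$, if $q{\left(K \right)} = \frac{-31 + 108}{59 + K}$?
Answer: $\frac{37637312089}{29800431900} \approx 1.263$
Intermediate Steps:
$q{\left(K \right)} = \frac{77}{59 + K}$
$\frac{q{\left(-194 \right)}}{45580} + \frac{18350}{14529} = \frac{77 \frac{1}{59 - 194}}{45580} + \frac{18350}{14529} = \frac{77}{-135} \cdot \frac{1}{45580} + 18350 \cdot \frac{1}{14529} = 77 \left(- \frac{1}{135}\right) \frac{1}{45580} + \frac{18350}{14529} = \left(- \frac{77}{135}\right) \frac{1}{45580} + \frac{18350}{14529} = - \frac{77}{6153300} + \frac{18350}{14529} = \frac{37637312089}{29800431900}$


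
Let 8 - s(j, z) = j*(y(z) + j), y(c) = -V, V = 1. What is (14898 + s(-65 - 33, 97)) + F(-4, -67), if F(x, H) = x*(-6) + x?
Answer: 5224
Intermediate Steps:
F(x, H) = -5*x (F(x, H) = -6*x + x = -5*x)
y(c) = -1 (y(c) = -1*1 = -1)
s(j, z) = 8 - j*(-1 + j)
(14898 + s(-65 - 33, 97)) + F(-4, -67) = (14898 + (8 + (-65 - 33) - (-65 - 33)**2)) - 5*(-4) = (14898 + (8 - 98 - 1*(-98)**2)) + 20 = (14898 + (8 - 98 - 1*9604)) + 20 = (14898 + (8 - 98 - 9604)) + 20 = (14898 - 9694) + 20 = 5204 + 20 = 5224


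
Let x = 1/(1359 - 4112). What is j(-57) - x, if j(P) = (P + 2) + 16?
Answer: -107366/2753 ≈ -39.000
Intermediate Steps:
x = -1/2753 (x = 1/(-2753) = -1/2753 ≈ -0.00036324)
j(P) = 18 + P (j(P) = (2 + P) + 16 = 18 + P)
j(-57) - x = (18 - 57) - 1*(-1/2753) = -39 + 1/2753 = -107366/2753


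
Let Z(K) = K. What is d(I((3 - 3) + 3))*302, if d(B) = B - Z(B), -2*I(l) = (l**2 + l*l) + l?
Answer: 0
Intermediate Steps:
I(l) = -l**2 - l/2 (I(l) = -((l**2 + l*l) + l)/2 = -((l**2 + l**2) + l)/2 = -(2*l**2 + l)/2 = -(l + 2*l**2)/2 = -l**2 - l/2)
d(B) = 0 (d(B) = B - B = 0)
d(I((3 - 3) + 3))*302 = 0*302 = 0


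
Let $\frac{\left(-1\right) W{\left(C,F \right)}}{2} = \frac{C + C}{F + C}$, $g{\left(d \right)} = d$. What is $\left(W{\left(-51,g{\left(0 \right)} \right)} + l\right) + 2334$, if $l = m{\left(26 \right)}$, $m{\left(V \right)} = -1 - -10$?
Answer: $2339$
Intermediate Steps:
$m{\left(V \right)} = 9$ ($m{\left(V \right)} = -1 + 10 = 9$)
$W{\left(C,F \right)} = - \frac{4 C}{C + F}$ ($W{\left(C,F \right)} = - 2 \frac{C + C}{F + C} = - 2 \frac{2 C}{C + F} = - \frac{4 C}{C + F}$)
$l = 9$
$\left(W{\left(-51,g{\left(0 \right)} \right)} + l\right) + 2334 = \left(\left(-4\right) \left(-51\right) \frac{1}{-51 + 0} + 9\right) + 2334 = \left(\left(-4\right) \left(-51\right) \frac{1}{-51} + 9\right) + 2334 = \left(\left(-4\right) \left(-51\right) \left(- \frac{1}{51}\right) + 9\right) + 2334 = \left(-4 + 9\right) + 2334 = 5 + 2334 = 2339$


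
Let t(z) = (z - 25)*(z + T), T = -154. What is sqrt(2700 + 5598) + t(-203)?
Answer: 81396 + 3*sqrt(922) ≈ 81487.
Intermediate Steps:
t(z) = (-154 + z)*(-25 + z) (t(z) = (z - 25)*(z - 154) = (-25 + z)*(-154 + z) = (-154 + z)*(-25 + z))
sqrt(2700 + 5598) + t(-203) = sqrt(2700 + 5598) + (3850 + (-203)**2 - 179*(-203)) = sqrt(8298) + (3850 + 41209 + 36337) = 3*sqrt(922) + 81396 = 81396 + 3*sqrt(922)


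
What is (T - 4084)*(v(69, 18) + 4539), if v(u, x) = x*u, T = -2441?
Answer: -37721025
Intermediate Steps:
v(u, x) = u*x
(T - 4084)*(v(69, 18) + 4539) = (-2441 - 4084)*(69*18 + 4539) = -6525*(1242 + 4539) = -6525*5781 = -37721025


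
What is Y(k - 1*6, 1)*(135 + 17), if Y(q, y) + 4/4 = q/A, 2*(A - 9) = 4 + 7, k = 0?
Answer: -6232/29 ≈ -214.90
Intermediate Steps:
A = 29/2 (A = 9 + (4 + 7)/2 = 9 + (½)*11 = 9 + 11/2 = 29/2 ≈ 14.500)
Y(q, y) = -1 + 2*q/29 (Y(q, y) = -1 + q/(29/2) = -1 + q*(2/29) = -1 + 2*q/29)
Y(k - 1*6, 1)*(135 + 17) = (-1 + 2*(0 - 1*6)/29)*(135 + 17) = (-1 + 2*(0 - 6)/29)*152 = (-1 + (2/29)*(-6))*152 = (-1 - 12/29)*152 = -41/29*152 = -6232/29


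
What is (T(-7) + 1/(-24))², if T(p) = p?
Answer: 28561/576 ≈ 49.585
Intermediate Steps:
(T(-7) + 1/(-24))² = (-7 + 1/(-24))² = (-7 - 1/24)² = (-169/24)² = 28561/576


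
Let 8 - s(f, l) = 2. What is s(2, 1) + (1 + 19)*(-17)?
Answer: -334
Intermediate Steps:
s(f, l) = 6 (s(f, l) = 8 - 1*2 = 8 - 2 = 6)
s(2, 1) + (1 + 19)*(-17) = 6 + (1 + 19)*(-17) = 6 + 20*(-17) = 6 - 340 = -334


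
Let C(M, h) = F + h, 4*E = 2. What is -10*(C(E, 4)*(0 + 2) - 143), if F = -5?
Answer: 1450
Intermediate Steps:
E = 1/2 (E = (1/4)*2 = 1/2 ≈ 0.50000)
C(M, h) = -5 + h
-10*(C(E, 4)*(0 + 2) - 143) = -10*((-5 + 4)*(0 + 2) - 143) = -10*(-1*2 - 143) = -10*(-2 - 143) = -10*(-145) = 1450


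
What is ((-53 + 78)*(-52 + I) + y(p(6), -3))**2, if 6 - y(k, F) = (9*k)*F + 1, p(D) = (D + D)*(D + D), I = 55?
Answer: 15745024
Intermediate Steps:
p(D) = 4*D**2 (p(D) = (2*D)*(2*D) = 4*D**2)
y(k, F) = 5 - 9*F*k (y(k, F) = 6 - ((9*k)*F + 1) = 6 - (9*F*k + 1) = 6 - (1 + 9*F*k) = 6 + (-1 - 9*F*k) = 5 - 9*F*k)
((-53 + 78)*(-52 + I) + y(p(6), -3))**2 = ((-53 + 78)*(-52 + 55) + (5 - 9*(-3)*4*6**2))**2 = (25*3 + (5 - 9*(-3)*4*36))**2 = (75 + (5 - 9*(-3)*144))**2 = (75 + (5 + 3888))**2 = (75 + 3893)**2 = 3968**2 = 15745024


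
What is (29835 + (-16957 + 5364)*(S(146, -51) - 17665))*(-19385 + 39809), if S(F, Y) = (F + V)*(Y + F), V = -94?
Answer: 3013576722240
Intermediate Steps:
S(F, Y) = (-94 + F)*(F + Y) (S(F, Y) = (F - 94)*(Y + F) = (-94 + F)*(F + Y))
(29835 + (-16957 + 5364)*(S(146, -51) - 17665))*(-19385 + 39809) = (29835 + (-16957 + 5364)*((146² - 94*146 - 94*(-51) + 146*(-51)) - 17665))*(-19385 + 39809) = (29835 - 11593*((21316 - 13724 + 4794 - 7446) - 17665))*20424 = (29835 - 11593*(4940 - 17665))*20424 = (29835 - 11593*(-12725))*20424 = (29835 + 147520925)*20424 = 147550760*20424 = 3013576722240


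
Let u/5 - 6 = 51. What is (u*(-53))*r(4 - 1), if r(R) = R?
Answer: -45315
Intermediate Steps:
u = 285 (u = 30 + 5*51 = 30 + 255 = 285)
(u*(-53))*r(4 - 1) = (285*(-53))*(4 - 1) = -15105*3 = -45315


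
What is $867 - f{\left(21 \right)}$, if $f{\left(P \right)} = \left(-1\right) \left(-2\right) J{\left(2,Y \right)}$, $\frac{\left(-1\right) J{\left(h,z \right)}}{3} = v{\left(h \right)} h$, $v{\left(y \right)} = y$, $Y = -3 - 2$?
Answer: $891$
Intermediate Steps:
$Y = -5$
$J{\left(h,z \right)} = - 3 h^{2}$ ($J{\left(h,z \right)} = - 3 h h = - 3 h^{2}$)
$f{\left(P \right)} = -24$ ($f{\left(P \right)} = \left(-1\right) \left(-2\right) \left(- 3 \cdot 2^{2}\right) = 2 \left(\left(-3\right) 4\right) = 2 \left(-12\right) = -24$)
$867 - f{\left(21 \right)} = 867 - -24 = 867 + 24 = 891$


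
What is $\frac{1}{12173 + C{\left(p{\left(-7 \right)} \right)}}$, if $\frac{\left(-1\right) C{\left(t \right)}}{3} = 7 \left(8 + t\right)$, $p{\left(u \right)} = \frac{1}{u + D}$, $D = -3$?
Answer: $\frac{10}{120071} \approx 8.3284 \cdot 10^{-5}$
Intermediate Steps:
$p{\left(u \right)} = \frac{1}{-3 + u}$ ($p{\left(u \right)} = \frac{1}{u - 3} = \frac{1}{-3 + u}$)
$C{\left(t \right)} = -168 - 21 t$ ($C{\left(t \right)} = - 3 \cdot 7 \left(8 + t\right) = - 3 \left(56 + 7 t\right) = -168 - 21 t$)
$\frac{1}{12173 + C{\left(p{\left(-7 \right)} \right)}} = \frac{1}{12173 - \left(168 + \frac{21}{-3 - 7}\right)} = \frac{1}{12173 - \left(168 + \frac{21}{-10}\right)} = \frac{1}{12173 - \frac{1659}{10}} = \frac{1}{\frac{120071}{10}} = \frac{10}{120071}$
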